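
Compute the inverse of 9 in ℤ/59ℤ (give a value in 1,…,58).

9·46 = 414 = 7·59 + 1, so 9⁻¹ ≡ 46 (mod 59).

46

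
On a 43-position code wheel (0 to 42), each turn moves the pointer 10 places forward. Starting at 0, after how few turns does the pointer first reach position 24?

11

The inverse of 10 mod 43 is 13 (since 10·13 = 130 ≡ 1).
So x ≡ 13·24 = 312 ≡ 11 (mod 43).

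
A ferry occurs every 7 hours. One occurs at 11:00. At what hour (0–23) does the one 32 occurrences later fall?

19

32·7 = 224.
224 mod 24 = 8 (since 9·24 = 216).
(11 + 8) mod 24 = 19.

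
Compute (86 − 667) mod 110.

667 − 6·110 = 7, so 667 ≡ 7 (mod 110).
(86 − 7) mod 110 = 79.

79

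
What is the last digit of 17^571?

3

Last digits of 7^n: 7, 9, 3, 1 (period 4).
571 leaves remainder 3 on division by 4, so 17^571 ends in 3.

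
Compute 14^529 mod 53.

By repeated squaring mod 53: 14^1≡14, 14^2≡37, 14^4≡44, 14^8≡28, 14^16≡42, 14^32≡15, 14^64≡13, 14^128≡10, 14^256≡47, 14^512≡36.
529 = 1 + 16 + 512, so 14^529 ≡ 14·42·36 ≡ 21 (mod 53).

21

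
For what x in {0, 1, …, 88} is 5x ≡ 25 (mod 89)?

5

5⁻¹ ≡ 18 (mod 89) because 5·18 = 90 = 1·89 + 1.
Multiplying both sides by 18: x ≡ 18·25 = 450 ≡ 5 (mod 89).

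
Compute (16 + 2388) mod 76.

Dividing 2388 by 76 gives quotient 31 and remainder 32.
(16 + 32) mod 76 = 48.

48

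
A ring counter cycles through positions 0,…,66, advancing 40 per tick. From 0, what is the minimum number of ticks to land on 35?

26

40⁻¹ ≡ 62 (mod 67) because 40·62 = 2480 = 37·67 + 1.
Multiplying both sides by 62: x ≡ 62·35 = 2170 ≡ 26 (mod 67).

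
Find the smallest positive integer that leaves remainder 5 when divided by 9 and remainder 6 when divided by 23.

x ≡ 5 (mod 9) gives x ∈ {5, 14, 23, 32, 41, 50, 59, 68, …}.
The first of these with x mod 23 = 6 is 167.

167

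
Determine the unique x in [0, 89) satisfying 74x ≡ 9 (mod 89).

The inverse of 74 mod 89 is 83 (since 74·83 = 6142 ≡ 1).
Multiplying both sides by 83: x ≡ 83·9 = 747 ≡ 35 (mod 89).
Check: 74·35 = 2590 = 29·89 + 9.

35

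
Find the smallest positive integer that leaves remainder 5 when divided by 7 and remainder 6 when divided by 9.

x ≡ 5 (mod 7) gives x ∈ {5, 12, 19, 26, 33}.
The first of these with x mod 9 = 6 is 33.

33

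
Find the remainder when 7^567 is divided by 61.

By repeated squaring mod 61: 7^1≡7, 7^2≡49, 7^4≡22, 7^8≡57, 7^16≡16, 7^32≡12, 7^64≡22, 7^128≡57, 7^256≡16, 7^512≡12.
567 = 1 + 2 + 4 + 16 + 32 + 512, so 7^567 ≡ 7·49·22·16·12·12 ≡ 8 (mod 61).

8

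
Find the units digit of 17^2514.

9

Last digits of 7^n: 7, 9, 3, 1 (period 4).
2514 leaves remainder 2 on division by 4, so 17^2514 ends in 9.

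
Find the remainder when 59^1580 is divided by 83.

Successive squares of 59 mod 83: 59^1≡59, 59^2≡78, 59^4≡25, 59^8≡44, 59^16≡27, 59^32≡65, 59^64≡75, 59^128≡64, 59^256≡29, 59^512≡11, 59^1024≡38.
1580 = 4 + 8 + 32 + 512 + 1024, so 59^1580 ≡ 25·44·65·11·38 ≡ 28 (mod 83).

28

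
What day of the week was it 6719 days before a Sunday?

Dividing 6719 by 7 gives quotient 959 and remainder 6.
Sunday − 6 days → Monday.

Monday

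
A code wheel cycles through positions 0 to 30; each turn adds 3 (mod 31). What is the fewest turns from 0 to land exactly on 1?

31 = 10·3 + 1
3 = 3·1 + 0
Back-substituting gives 3·21 ≡ 1 (mod 31).

21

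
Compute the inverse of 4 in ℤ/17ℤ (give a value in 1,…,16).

4·13 = 52 = 3·17 + 1, so 4⁻¹ ≡ 13 (mod 17).

13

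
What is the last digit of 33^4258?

Powers of 3 mod 10 repeat with period 4: 3, 9, 7, 1.
4258 mod 4 = 2, so the last digit matches 3^2 = 9.

9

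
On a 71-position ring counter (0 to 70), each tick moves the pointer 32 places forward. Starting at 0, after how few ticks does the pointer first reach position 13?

47

The inverse of 32 mod 71 is 20 (since 32·20 = 640 ≡ 1).
Multiplying both sides by 20: x ≡ 20·13 = 260 ≡ 47 (mod 71).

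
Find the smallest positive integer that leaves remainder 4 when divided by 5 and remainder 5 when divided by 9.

14

Since 9·4 ≡ 1 (mod 5), take x = 5 + 9·((4−5)·4 mod 5) = 5 + 9·1 = 14.
Check: 14 mod 5 = 4, 14 mod 9 = 5.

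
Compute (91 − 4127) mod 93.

56

4127 − 44·93 = 35, so 4127 ≡ 35 (mod 93).
(91 − 35) mod 93 = 56.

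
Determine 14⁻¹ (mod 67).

24

14·24 = 336 = 5·67 + 1, so 14⁻¹ ≡ 24 (mod 67).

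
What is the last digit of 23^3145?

3

Powers of 3 mod 10 repeat with period 4: 3, 9, 7, 1.
3145 mod 4 = 1, so the last digit matches 3^1 = 3.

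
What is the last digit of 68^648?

6

Last digits of 8^n: 8, 4, 2, 6 (period 4).
648 mod 4 = 0, so the last digit matches 8^4 = 6.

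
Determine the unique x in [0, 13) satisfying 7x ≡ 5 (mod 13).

The inverse of 7 mod 13 is 2 (since 7·2 = 14 ≡ 1).
So x ≡ 2·5 = 10 ≡ 10 (mod 13).
Check: 7·10 = 70 = 5·13 + 5.

10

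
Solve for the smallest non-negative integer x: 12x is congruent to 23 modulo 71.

67

12⁻¹ ≡ 6 (mod 71) because 12·6 = 72 = 1·71 + 1.
So x ≡ 6·23 = 138 ≡ 67 (mod 71).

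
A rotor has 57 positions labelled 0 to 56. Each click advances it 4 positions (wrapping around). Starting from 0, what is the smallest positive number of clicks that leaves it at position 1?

4·43 = 172 = 3·57 + 1, so 4⁻¹ ≡ 43 (mod 57).

43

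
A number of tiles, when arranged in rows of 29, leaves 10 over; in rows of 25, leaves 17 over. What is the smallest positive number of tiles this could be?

242

Since 25·7 ≡ 1 (mod 29), take x = 17 + 25·((10−17)·7 mod 29) = 17 + 25·9 = 242.
Check: 242 mod 29 = 10, 242 mod 25 = 17.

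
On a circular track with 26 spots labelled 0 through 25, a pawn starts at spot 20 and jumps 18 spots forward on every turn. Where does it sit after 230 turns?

0

230·18 = 4140.
4140 = 159·26 + 6, so 4140 mod 26 = 6.
(20 + 6) mod 26 = 0.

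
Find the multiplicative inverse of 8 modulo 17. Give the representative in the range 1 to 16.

17 = 2·8 + 1
8 = 8·1 + 0
Back-substituting gives 8·15 ≡ 1 (mod 17).

15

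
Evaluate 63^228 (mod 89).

Successive squares of 63 mod 89: 63^1≡63, 63^2≡53, 63^4≡50, 63^8≡8, 63^16≡64, 63^32≡2, 63^64≡4, 63^128≡16.
228 = 4 + 32 + 64 + 128, so 63^228 ≡ 50·2·4·16 ≡ 81 (mod 89).

81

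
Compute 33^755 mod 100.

57

Square-and-reduce mod 100: 33^1≡33, 33^2≡89, 33^4≡21, 33^8≡41, 33^16≡81, 33^32≡61, 33^64≡21, 33^128≡41, 33^256≡81, 33^512≡61.
755 = 1 + 2 + 16 + 32 + 64 + 128 + 512, so 33^755 ≡ 33·89·81·61·21·41·61 ≡ 57 (mod 100).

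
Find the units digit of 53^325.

The units digit of 53^n cycles with period 4: 3, 9, 7, 1, …
325 mod 4 = 1, so the last digit matches 3^1 = 3.

3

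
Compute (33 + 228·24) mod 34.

31

228·24 = 5472.
5472 mod 34 = 32 (since 160·34 = 5440).
(33 + 32) mod 34 = 31.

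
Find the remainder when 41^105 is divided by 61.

By repeated squaring mod 61: 41^1≡41, 41^2≡34, 41^4≡58, 41^8≡9, 41^16≡20, 41^32≡34, 41^64≡58.
105 = 1 + 8 + 32 + 64, so 41^105 ≡ 41·9·34·58 ≡ 60 (mod 61).

60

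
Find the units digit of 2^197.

Last digits of 2^n: 2, 4, 8, 6 (period 4).
197 leaves remainder 1 on division by 4, so 2^197 ends in 2.

2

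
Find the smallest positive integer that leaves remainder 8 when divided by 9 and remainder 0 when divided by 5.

35

x ≡ 0 (mod 5) gives x ∈ {0, 5, 10, 15, 20, 25, 30, 35}.
The first of these with x mod 9 = 8 is 35.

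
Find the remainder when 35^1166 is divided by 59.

Square-and-reduce mod 59: 35^1≡35, 35^2≡45, 35^4≡19, 35^8≡7, 35^16≡49, 35^32≡41, 35^64≡29, 35^128≡15, 35^256≡48, 35^512≡3, 35^1024≡9.
Since 1166 = 2 + 4 + 8 + 128 + 1024 in binary, 35^1166 ≡ 45·19·7·15·9 ≡ 29 (mod 59).

29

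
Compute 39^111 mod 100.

39

Square-and-reduce mod 100: 39^1≡39, 39^2≡21, 39^4≡41, 39^8≡81, 39^16≡61, 39^32≡21, 39^64≡41.
Since 111 = 1 + 2 + 4 + 8 + 32 + 64 in binary, 39^111 ≡ 39·21·41·81·21·41 ≡ 39 (mod 100).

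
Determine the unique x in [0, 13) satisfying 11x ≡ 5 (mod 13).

4

The inverse of 11 mod 13 is 6 (since 11·6 = 66 ≡ 1).
So x ≡ 6·5 = 30 ≡ 4 (mod 13).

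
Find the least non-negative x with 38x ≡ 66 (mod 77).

22

The inverse of 38 mod 77 is 75 (since 38·75 = 2850 ≡ 1).
So x ≡ 75·66 = 4950 ≡ 22 (mod 77).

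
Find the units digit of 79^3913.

9

Last digits of 9^n: 9, 1 (period 2).
3913 leaves remainder 1 on division by 2, so 79^3913 ends in 9.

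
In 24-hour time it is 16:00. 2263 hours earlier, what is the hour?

2263 − 94·24 = 7, so 2263 ≡ 7 (mod 24).
(16 − 7) mod 24 = 9.

9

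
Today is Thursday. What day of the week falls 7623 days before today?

Thursday

7623 = 1089·7 + 0, so 7623 mod 7 = 0.
Thursday − 0 days → Thursday.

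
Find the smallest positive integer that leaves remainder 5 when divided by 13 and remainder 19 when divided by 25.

x ≡ 5 (mod 13) gives x ∈ {5, 18, 31, 44}.
The first of these with x mod 25 = 19 is 44.

44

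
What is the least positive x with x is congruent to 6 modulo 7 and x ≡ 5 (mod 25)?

x ≡ 6 (mod 7) gives x ∈ {6, 13, 20, 27, 34, 41, 48, 55}.
The first of these with x mod 25 = 5 is 55.

55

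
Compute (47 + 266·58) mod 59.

17

266·58 = 15428.
Dividing 15428 by 59 gives quotient 261 and remainder 29.
(47 + 29) mod 59 = 17.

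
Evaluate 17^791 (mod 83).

By repeated squaring mod 83: 17^1≡17, 17^2≡40, 17^4≡23, 17^8≡31, 17^16≡48, 17^32≡63, 17^64≡68, 17^128≡59, 17^256≡78, 17^512≡25.
Since 791 = 1 + 2 + 4 + 16 + 256 + 512 in binary, 17^791 ≡ 17·40·23·48·78·25 ≡ 49 (mod 83).

49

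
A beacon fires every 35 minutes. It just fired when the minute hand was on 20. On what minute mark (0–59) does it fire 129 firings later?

35

129·35 = 4515.
Dividing 4515 by 60 gives quotient 75 and remainder 15.
(20 + 15) mod 60 = 35.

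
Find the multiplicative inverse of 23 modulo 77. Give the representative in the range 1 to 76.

67

23·67 = 1541 = 20·77 + 1, so 23⁻¹ ≡ 67 (mod 77).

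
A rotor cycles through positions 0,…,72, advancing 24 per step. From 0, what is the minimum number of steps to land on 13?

24⁻¹ ≡ 70 (mod 73) because 24·70 = 1680 = 23·73 + 1.
So x ≡ 70·13 = 910 ≡ 34 (mod 73).

34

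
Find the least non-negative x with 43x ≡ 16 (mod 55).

17

43⁻¹ ≡ 32 (mod 55) because 43·32 = 1376 = 25·55 + 1.
Multiplying both sides by 32: x ≡ 32·16 = 512 ≡ 17 (mod 55).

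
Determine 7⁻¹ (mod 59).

17

7·17 = 119 = 2·59 + 1, so 7⁻¹ ≡ 17 (mod 59).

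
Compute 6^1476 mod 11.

5

By repeated squaring mod 11: 6^1≡6, 6^2≡3, 6^4≡9, 6^8≡4, 6^16≡5, 6^32≡3, 6^64≡9, 6^128≡4, 6^256≡5, 6^512≡3, 6^1024≡9.
1476 = 4 + 64 + 128 + 256 + 1024, so 6^1476 ≡ 9·9·4·5·9 ≡ 5 (mod 11).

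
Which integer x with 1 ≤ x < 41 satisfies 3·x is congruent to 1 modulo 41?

3·14 = 42 = 1·41 + 1, so 3⁻¹ ≡ 14 (mod 41).

14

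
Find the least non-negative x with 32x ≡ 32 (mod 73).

The inverse of 32 mod 73 is 16 (since 32·16 = 512 ≡ 1).
So x ≡ 16·32 = 512 ≡ 1 (mod 73).

1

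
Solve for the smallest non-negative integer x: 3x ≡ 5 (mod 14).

3⁻¹ ≡ 5 (mod 14) because 3·5 = 15 = 1·14 + 1.
Multiplying both sides by 5: x ≡ 5·5 = 25 ≡ 11 (mod 14).

11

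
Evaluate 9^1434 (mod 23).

Successive squares of 9 mod 23: 9^1≡9, 9^2≡12, 9^4≡6, 9^8≡13, 9^16≡8, 9^32≡18, 9^64≡2, 9^128≡4, 9^256≡16, 9^512≡3, 9^1024≡9.
Since 1434 = 2 + 8 + 16 + 128 + 256 + 1024 in binary, 9^1434 ≡ 12·13·8·4·16·9 ≡ 6 (mod 23).

6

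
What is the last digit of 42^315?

Powers of 2 mod 10 repeat with period 4: 2, 4, 8, 6.
315 leaves remainder 3 on division by 4, so 42^315 ends in 8.

8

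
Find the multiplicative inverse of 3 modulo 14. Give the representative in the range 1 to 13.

5

14 = 4·3 + 2
3 = 1·2 + 1
2 = 2·1 + 0
Back-substituting gives 3·5 ≡ 1 (mod 14).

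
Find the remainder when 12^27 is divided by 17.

6

Square-and-reduce mod 17: 12^1≡12, 12^2≡8, 12^4≡13, 12^8≡16, 12^16≡1.
27 = 1 + 2 + 8 + 16, so 12^27 ≡ 12·8·16·1 ≡ 6 (mod 17).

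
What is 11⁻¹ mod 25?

16

25 = 2·11 + 3
11 = 3·3 + 2
3 = 1·2 + 1
2 = 2·1 + 0
Back-substituting gives 11·16 ≡ 1 (mod 25).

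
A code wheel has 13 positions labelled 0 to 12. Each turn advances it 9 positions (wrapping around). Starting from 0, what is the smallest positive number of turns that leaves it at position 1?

3

13 = 1·9 + 4
9 = 2·4 + 1
4 = 4·1 + 0
Back-substituting gives 9·3 ≡ 1 (mod 13).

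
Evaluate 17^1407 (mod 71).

Square-and-reduce mod 71: 17^1≡17, 17^2≡5, 17^4≡25, 17^8≡57, 17^16≡54, 17^32≡5, 17^64≡25, 17^128≡57, 17^256≡54, 17^512≡5, 17^1024≡25.
Since 1407 = 1 + 2 + 4 + 8 + 16 + 32 + 64 + 256 + 1024 in binary, 17^1407 ≡ 17·5·25·57·54·5·25·54·25 ≡ 66 (mod 71).

66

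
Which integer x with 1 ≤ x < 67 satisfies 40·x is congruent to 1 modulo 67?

67 = 1·40 + 27
40 = 1·27 + 13
27 = 2·13 + 1
13 = 13·1 + 0
Back-substituting gives 40·62 ≡ 1 (mod 67).

62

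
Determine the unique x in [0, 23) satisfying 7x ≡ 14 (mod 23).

The inverse of 7 mod 23 is 10 (since 7·10 = 70 ≡ 1).
Multiplying both sides by 10: x ≡ 10·14 = 140 ≡ 2 (mod 23).

2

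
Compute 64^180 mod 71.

Square-and-reduce mod 71: 64^1≡64, 64^2≡49, 64^4≡58, 64^8≡27, 64^16≡19, 64^32≡6, 64^64≡36, 64^128≡18.
Since 180 = 4 + 16 + 32 + 128 in binary, 64^180 ≡ 58·19·6·18 ≡ 20 (mod 71).

20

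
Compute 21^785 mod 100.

1

Square-and-reduce mod 100: 21^1≡21, 21^2≡41, 21^4≡81, 21^8≡61, 21^16≡21, 21^32≡41, 21^64≡81, 21^128≡61, 21^256≡21, 21^512≡41.
Since 785 = 1 + 16 + 256 + 512 in binary, 21^785 ≡ 21·21·21·41 ≡ 1 (mod 100).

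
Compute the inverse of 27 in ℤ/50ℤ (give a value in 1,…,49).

27·13 = 351 = 7·50 + 1, so 27⁻¹ ≡ 13 (mod 50).

13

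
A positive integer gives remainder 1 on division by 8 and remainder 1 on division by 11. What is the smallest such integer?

Since 11·3 ≡ 1 (mod 8), take x = 1 + 11·((1−1)·3 mod 8) = 1 + 11·0 = 1.
Check: 1 mod 8 = 1, 1 mod 11 = 1.

1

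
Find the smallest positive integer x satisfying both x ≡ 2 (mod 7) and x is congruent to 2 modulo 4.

x ≡ 2 (mod 4) gives x ∈ {2}.
The first of these with x mod 7 = 2 is 2.

2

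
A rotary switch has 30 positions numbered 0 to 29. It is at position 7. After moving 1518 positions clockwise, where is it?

25

1518 = 50·30 + 18, so 1518 mod 30 = 18.
(7 + 18) mod 30 = 25.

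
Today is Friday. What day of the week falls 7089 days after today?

Dividing 7089 by 7 gives quotient 1012 and remainder 5.
Friday + 5 days → Wednesday.

Wednesday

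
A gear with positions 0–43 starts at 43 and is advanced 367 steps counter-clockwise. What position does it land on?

367 mod 44 = 15 (since 8·44 = 352).
(43 − 15) mod 44 = 28.

28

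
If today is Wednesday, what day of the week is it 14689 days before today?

Sunday

Dividing 14689 by 7 gives quotient 2098 and remainder 3.
Wednesday − 3 days → Sunday.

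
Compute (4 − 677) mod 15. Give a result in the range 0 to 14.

2

677 − 45·15 = 2, so 677 ≡ 2 (mod 15).
(4 − 2) mod 15 = 2.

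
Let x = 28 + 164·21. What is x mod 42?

28

164·21 = 3444.
3444 = 82·42 + 0, so 3444 mod 42 = 0.
(28 + 0) mod 42 = 28.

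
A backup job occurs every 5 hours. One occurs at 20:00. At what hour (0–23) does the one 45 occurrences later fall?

45·5 = 225.
225 mod 24 = 9 (since 9·24 = 216).
(20 + 9) mod 24 = 5.

5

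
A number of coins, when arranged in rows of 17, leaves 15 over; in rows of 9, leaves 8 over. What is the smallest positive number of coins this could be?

x ≡ 8 (mod 9) gives x ∈ {8, 17, 26, 35, 44, 53, 62, 71, …}.
The first of these with x mod 17 = 15 is 134.

134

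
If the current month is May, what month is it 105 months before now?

August

105 − 8·12 = 9, so 105 ≡ 9 (mod 12).
May − 9 months → August.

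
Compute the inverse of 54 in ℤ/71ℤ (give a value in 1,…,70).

25

71 = 1·54 + 17
54 = 3·17 + 3
17 = 5·3 + 2
3 = 1·2 + 1
2 = 2·1 + 0
Back-substituting gives 54·25 ≡ 1 (mod 71).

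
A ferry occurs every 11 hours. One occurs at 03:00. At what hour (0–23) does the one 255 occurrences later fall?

255·11 = 2805.
2805 − 116·24 = 21, so 2805 ≡ 21 (mod 24).
(3 + 21) mod 24 = 0.

0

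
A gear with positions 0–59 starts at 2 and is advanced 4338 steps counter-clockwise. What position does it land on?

4338 − 72·60 = 18, so 4338 ≡ 18 (mod 60).
(2 − 18) mod 60 = 44.

44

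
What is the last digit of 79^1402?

The units digit of 79^n cycles with period 2: 9, 1, …
1402 mod 2 = 0, so the last digit matches 9^2 = 1.

1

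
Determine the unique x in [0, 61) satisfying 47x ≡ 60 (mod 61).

48

The inverse of 47 mod 61 is 13 (since 47·13 = 611 ≡ 1).
Multiplying both sides by 13: x ≡ 13·60 = 780 ≡ 48 (mod 61).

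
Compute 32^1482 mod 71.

Successive squares of 32 mod 71: 32^1≡32, 32^2≡30, 32^4≡48, 32^8≡32, 32^16≡30, 32^32≡48, 32^64≡32, 32^128≡30, 32^256≡48, 32^512≡32, 32^1024≡30.
Since 1482 = 2 + 8 + 64 + 128 + 256 + 1024 in binary, 32^1482 ≡ 30·32·32·30·48·30 ≡ 45 (mod 71).

45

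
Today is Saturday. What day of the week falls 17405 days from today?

Dividing 17405 by 7 gives quotient 2486 and remainder 3.
Saturday + 3 days → Tuesday.

Tuesday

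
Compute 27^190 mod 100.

49

Successive squares of 27 mod 100: 27^1≡27, 27^2≡29, 27^4≡41, 27^8≡81, 27^16≡61, 27^32≡21, 27^64≡41, 27^128≡81.
190 = 2 + 4 + 8 + 16 + 32 + 128, so 27^190 ≡ 29·41·81·61·21·81 ≡ 49 (mod 100).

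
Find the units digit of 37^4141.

7

Powers of 7 mod 10 repeat with period 4: 7, 9, 3, 1.
4141 mod 4 = 1, so the last digit matches 7^1 = 7.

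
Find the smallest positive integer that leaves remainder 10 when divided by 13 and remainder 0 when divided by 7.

49

x ≡ 0 (mod 7) gives x ∈ {0, 7, 14, 21, 28, 35, 42, 49}.
The first of these with x mod 13 = 10 is 49.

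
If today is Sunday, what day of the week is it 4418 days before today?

Saturday

4418 − 631·7 = 1, so 4418 ≡ 1 (mod 7).
Sunday − 1 day → Saturday.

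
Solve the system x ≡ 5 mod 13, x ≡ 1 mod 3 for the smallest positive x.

31

Since 3·9 ≡ 1 (mod 13), take x = 1 + 3·((5−1)·9 mod 13) = 1 + 3·10 = 31.
Check: 31 mod 13 = 5, 31 mod 3 = 1.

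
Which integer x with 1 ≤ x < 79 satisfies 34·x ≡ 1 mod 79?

7

34·7 = 238 = 3·79 + 1, so 34⁻¹ ≡ 7 (mod 79).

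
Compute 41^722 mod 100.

81

Square-and-reduce mod 100: 41^1≡41, 41^2≡81, 41^4≡61, 41^8≡21, 41^16≡41, 41^32≡81, 41^64≡61, 41^128≡21, 41^256≡41, 41^512≡81.
722 = 2 + 16 + 64 + 128 + 512, so 41^722 ≡ 81·41·61·21·81 ≡ 81 (mod 100).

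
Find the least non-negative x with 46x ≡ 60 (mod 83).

41

46⁻¹ ≡ 74 (mod 83) because 46·74 = 3404 = 41·83 + 1.
So x ≡ 74·60 = 4440 ≡ 41 (mod 83).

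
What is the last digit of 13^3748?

1

Powers of 3 mod 10 repeat with period 4: 3, 9, 7, 1.
3748 mod 4 = 0, so the last digit matches 3^4 = 1.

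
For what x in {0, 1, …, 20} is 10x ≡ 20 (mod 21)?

The inverse of 10 mod 21 is 19 (since 10·19 = 190 ≡ 1).
Multiplying both sides by 19: x ≡ 19·20 = 380 ≡ 2 (mod 21).
Check: 10·2 = 20 = 0·21 + 20.

2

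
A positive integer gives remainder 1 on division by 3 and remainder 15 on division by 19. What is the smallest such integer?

34

x ≡ 1 (mod 3) gives x ∈ {1, 4, 7, 10, 13, 16, 19, 22, …}.
The first of these with x mod 19 = 15 is 34.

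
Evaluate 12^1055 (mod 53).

Square-and-reduce mod 53: 12^1≡12, 12^2≡38, 12^4≡13, 12^8≡10, 12^16≡47, 12^32≡36, 12^64≡24, 12^128≡46, 12^256≡49, 12^512≡16, 12^1024≡44.
1055 = 1 + 2 + 4 + 8 + 16 + 1024, so 12^1055 ≡ 12·38·13·10·47·44 ≡ 26 (mod 53).

26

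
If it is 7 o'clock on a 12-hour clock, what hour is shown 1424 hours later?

3

1424 − 118·12 = 8, so 1424 ≡ 8 (mod 12).
7 + 8 → 3 on a 12-hour dial.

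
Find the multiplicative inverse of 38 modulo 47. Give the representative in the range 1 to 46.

38·26 = 988 = 21·47 + 1, so 38⁻¹ ≡ 26 (mod 47).

26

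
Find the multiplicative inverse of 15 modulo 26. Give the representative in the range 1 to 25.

7

15·7 = 105 = 4·26 + 1, so 15⁻¹ ≡ 7 (mod 26).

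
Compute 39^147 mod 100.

By repeated squaring mod 100: 39^1≡39, 39^2≡21, 39^4≡41, 39^8≡81, 39^16≡61, 39^32≡21, 39^64≡41, 39^128≡81.
147 = 1 + 2 + 16 + 128, so 39^147 ≡ 39·21·61·81 ≡ 79 (mod 100).

79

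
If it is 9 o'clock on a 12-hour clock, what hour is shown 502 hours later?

Dividing 502 by 12 gives quotient 41 and remainder 10.
9 + 10 → 7 on a 12-hour dial.

7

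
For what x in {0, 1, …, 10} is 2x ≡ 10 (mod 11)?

5

2⁻¹ ≡ 6 (mod 11) because 2·6 = 12 = 1·11 + 1.
So x ≡ 6·10 = 60 ≡ 5 (mod 11).
Check: 2·5 = 10 = 0·11 + 10.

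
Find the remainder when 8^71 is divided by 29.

21

By repeated squaring mod 29: 8^1≡8, 8^2≡6, 8^4≡7, 8^8≡20, 8^16≡23, 8^32≡7, 8^64≡20.
Since 71 = 1 + 2 + 4 + 64 in binary, 8^71 ≡ 8·6·7·20 ≡ 21 (mod 29).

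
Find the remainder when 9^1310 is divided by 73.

8

Successive squares of 9 mod 73: 9^1≡9, 9^2≡8, 9^4≡64, 9^8≡8, 9^16≡64, 9^32≡8, 9^64≡64, 9^128≡8, 9^256≡64, 9^512≡8, 9^1024≡64.
1310 = 2 + 4 + 8 + 16 + 256 + 1024, so 9^1310 ≡ 8·64·8·64·64·64 ≡ 8 (mod 73).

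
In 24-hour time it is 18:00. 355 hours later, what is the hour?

355 mod 24 = 19 (since 14·24 = 336).
(18 + 19) mod 24 = 13.

13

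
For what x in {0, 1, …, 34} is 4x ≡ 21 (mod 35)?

14

The inverse of 4 mod 35 is 9 (since 4·9 = 36 ≡ 1).
Multiplying both sides by 9: x ≡ 9·21 = 189 ≡ 14 (mod 35).
Check: 4·14 = 56 = 1·35 + 21.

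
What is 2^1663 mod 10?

8

Powers of 2 mod 10 repeat with period 4: 2, 4, 8, 6.
1663 mod 4 = 3, so the last digit matches 2^3 = 8.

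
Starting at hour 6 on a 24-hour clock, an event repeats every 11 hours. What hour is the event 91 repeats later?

91·11 = 1001.
1001 − 41·24 = 17, so 1001 ≡ 17 (mod 24).
(6 + 17) mod 24 = 23.

23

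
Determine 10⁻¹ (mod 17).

12

17 = 1·10 + 7
10 = 1·7 + 3
7 = 2·3 + 1
3 = 3·1 + 0
Back-substituting gives 10·12 ≡ 1 (mod 17).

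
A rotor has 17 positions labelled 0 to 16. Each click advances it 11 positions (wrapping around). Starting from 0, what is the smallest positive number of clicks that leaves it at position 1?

14

17 = 1·11 + 6
11 = 1·6 + 5
6 = 1·5 + 1
5 = 5·1 + 0
Back-substituting gives 11·14 ≡ 1 (mod 17).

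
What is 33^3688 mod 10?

The units digit of 33^n cycles with period 4: 3, 9, 7, 1, …
3688 leaves remainder 0 on division by 4, so 33^3688 ends in 1.

1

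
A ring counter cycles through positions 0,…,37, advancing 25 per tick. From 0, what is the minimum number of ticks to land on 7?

25⁻¹ ≡ 35 (mod 38) because 25·35 = 875 = 23·38 + 1.
So x ≡ 35·7 = 245 ≡ 17 (mod 38).
Check: 25·17 = 425 = 11·38 + 7.

17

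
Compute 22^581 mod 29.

28

Square-and-reduce mod 29: 22^1≡22, 22^2≡20, 22^4≡23, 22^8≡7, 22^16≡20, 22^32≡23, 22^64≡7, 22^128≡20, 22^256≡23, 22^512≡7.
581 = 1 + 4 + 64 + 512, so 22^581 ≡ 22·23·7·7 ≡ 28 (mod 29).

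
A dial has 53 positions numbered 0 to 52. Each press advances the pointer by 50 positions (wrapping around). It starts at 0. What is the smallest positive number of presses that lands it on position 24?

45

50⁻¹ ≡ 35 (mod 53) because 50·35 = 1750 = 33·53 + 1.
So x ≡ 35·24 = 840 ≡ 45 (mod 53).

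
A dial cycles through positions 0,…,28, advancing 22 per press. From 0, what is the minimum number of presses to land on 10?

11

22⁻¹ ≡ 4 (mod 29) because 22·4 = 88 = 3·29 + 1.
Multiplying both sides by 4: x ≡ 4·10 = 40 ≡ 11 (mod 29).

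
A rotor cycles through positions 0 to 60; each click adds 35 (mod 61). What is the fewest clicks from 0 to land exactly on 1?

7

61 = 1·35 + 26
35 = 1·26 + 9
26 = 2·9 + 8
9 = 1·8 + 1
8 = 8·1 + 0
Back-substituting gives 35·7 ≡ 1 (mod 61).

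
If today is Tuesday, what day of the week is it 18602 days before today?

Saturday

18602 − 2657·7 = 3, so 18602 ≡ 3 (mod 7).
Tuesday − 3 days → Saturday.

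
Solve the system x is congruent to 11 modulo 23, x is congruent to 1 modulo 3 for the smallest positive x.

34

Since 3·8 ≡ 1 (mod 23), take x = 1 + 3·((11−1)·8 mod 23) = 1 + 3·11 = 34.
Check: 34 mod 23 = 11, 34 mod 3 = 1.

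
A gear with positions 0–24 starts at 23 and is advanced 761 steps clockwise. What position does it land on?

761 = 30·25 + 11, so 761 mod 25 = 11.
(23 + 11) mod 25 = 9.

9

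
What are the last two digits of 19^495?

99

Square-and-reduce mod 100: 19^1≡19, 19^2≡61, 19^4≡21, 19^8≡41, 19^16≡81, 19^32≡61, 19^64≡21, 19^128≡41, 19^256≡81.
Since 495 = 1 + 2 + 4 + 8 + 32 + 64 + 128 + 256 in binary, 19^495 ≡ 19·61·21·41·61·21·41·81 ≡ 99 (mod 100).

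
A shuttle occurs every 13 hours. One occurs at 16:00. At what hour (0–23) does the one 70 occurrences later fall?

14

70·13 = 910.
910 mod 24 = 22 (since 37·24 = 888).
(16 + 22) mod 24 = 14.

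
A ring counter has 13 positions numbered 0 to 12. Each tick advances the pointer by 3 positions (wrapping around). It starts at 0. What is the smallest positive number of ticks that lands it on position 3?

1

The inverse of 3 mod 13 is 9 (since 3·9 = 27 ≡ 1).
Multiplying both sides by 9: x ≡ 9·3 = 27 ≡ 1 (mod 13).
Check: 3·1 = 3 = 0·13 + 3.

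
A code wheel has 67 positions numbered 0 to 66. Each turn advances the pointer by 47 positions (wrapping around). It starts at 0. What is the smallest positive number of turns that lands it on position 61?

47⁻¹ ≡ 10 (mod 67) because 47·10 = 470 = 7·67 + 1.
Multiplying both sides by 10: x ≡ 10·61 = 610 ≡ 7 (mod 67).

7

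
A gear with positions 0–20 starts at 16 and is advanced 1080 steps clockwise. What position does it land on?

1080 − 51·21 = 9, so 1080 ≡ 9 (mod 21).
(16 + 9) mod 21 = 4.

4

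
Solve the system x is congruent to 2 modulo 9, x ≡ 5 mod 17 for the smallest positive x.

56

x ≡ 2 (mod 9) gives x ∈ {2, 11, 20, 29, 38, 47, 56}.
The first of these with x mod 17 = 5 is 56.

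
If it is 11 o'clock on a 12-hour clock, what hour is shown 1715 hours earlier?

1715 = 142·12 + 11, so 1715 mod 12 = 11.
11 − 11 → 12 on a 12-hour dial.

12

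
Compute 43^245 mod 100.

Successive squares of 43 mod 100: 43^1≡43, 43^2≡49, 43^4≡1, 43^8≡1, 43^16≡1, 43^32≡1, 43^64≡1, 43^128≡1.
Since 245 = 1 + 4 + 16 + 32 + 64 + 128 in binary, 43^245 ≡ 43·1·1·1·1·1 ≡ 43 (mod 100).

43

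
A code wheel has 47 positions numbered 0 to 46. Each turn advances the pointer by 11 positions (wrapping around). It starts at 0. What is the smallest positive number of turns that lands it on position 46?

17

The inverse of 11 mod 47 is 30 (since 11·30 = 330 ≡ 1).
So x ≡ 30·46 = 1380 ≡ 17 (mod 47).
Check: 11·17 = 187 = 3·47 + 46.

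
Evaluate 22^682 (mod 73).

Square-and-reduce mod 73: 22^1≡22, 22^2≡46, 22^4≡72, 22^8≡1, 22^16≡1, 22^32≡1, 22^64≡1, 22^128≡1, 22^256≡1, 22^512≡1.
682 = 2 + 8 + 32 + 128 + 512, so 22^682 ≡ 46·1·1·1·1 ≡ 46 (mod 73).

46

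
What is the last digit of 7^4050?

The units digit of 7^n cycles with period 4: 7, 9, 3, 1, …
4050 leaves remainder 2 on division by 4, so 7^4050 ends in 9.

9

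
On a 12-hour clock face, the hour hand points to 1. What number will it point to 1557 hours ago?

4

1557 − 129·12 = 9, so 1557 ≡ 9 (mod 12).
1 − 9 → 4 on a 12-hour dial.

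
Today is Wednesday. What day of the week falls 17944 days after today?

17944 − 2563·7 = 3, so 17944 ≡ 3 (mod 7).
Wednesday + 3 days → Saturday.

Saturday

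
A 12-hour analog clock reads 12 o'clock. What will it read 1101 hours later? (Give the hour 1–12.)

9

1101 = 91·12 + 9, so 1101 mod 12 = 9.
12 + 9 → 9 on a 12-hour dial.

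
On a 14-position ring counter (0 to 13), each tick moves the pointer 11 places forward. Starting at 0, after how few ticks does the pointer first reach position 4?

8

The inverse of 11 mod 14 is 9 (since 11·9 = 99 ≡ 1).
So x ≡ 9·4 = 36 ≡ 8 (mod 14).
Check: 11·8 = 88 = 6·14 + 4.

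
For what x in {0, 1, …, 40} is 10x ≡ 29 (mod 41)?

The inverse of 10 mod 41 is 37 (since 10·37 = 370 ≡ 1).
Multiplying both sides by 37: x ≡ 37·29 = 1073 ≡ 7 (mod 41).

7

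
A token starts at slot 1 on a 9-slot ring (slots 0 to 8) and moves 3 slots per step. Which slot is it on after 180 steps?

1

180·3 = 540.
540 mod 9 = 0 (since 60·9 = 540).
(1 + 0) mod 9 = 1.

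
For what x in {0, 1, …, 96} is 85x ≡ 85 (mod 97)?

The inverse of 85 mod 97 is 8 (since 85·8 = 680 ≡ 1).
Multiplying both sides by 8: x ≡ 8·85 = 680 ≡ 1 (mod 97).

1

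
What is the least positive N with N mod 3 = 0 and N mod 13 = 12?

12

x ≡ 0 (mod 3) gives x ∈ {0, 3, 6, 9, 12}.
The first of these with x mod 13 = 12 is 12.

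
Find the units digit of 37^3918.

The units digit of 37^n cycles with period 4: 7, 9, 3, 1, …
3918 mod 4 = 2, so the last digit matches 7^2 = 9.

9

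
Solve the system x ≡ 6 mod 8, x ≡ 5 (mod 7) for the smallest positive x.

x ≡ 5 (mod 7) gives x ∈ {5, 12, 19, 26, 33, 40, 47, 54}.
The first of these with x mod 8 = 6 is 54.

54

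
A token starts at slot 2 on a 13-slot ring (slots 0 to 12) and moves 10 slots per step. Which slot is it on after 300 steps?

12

300·10 = 3000.
Dividing 3000 by 13 gives quotient 230 and remainder 10.
(2 + 10) mod 13 = 12.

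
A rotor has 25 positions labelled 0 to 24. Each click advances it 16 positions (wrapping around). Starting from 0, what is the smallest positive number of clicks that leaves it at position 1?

25 = 1·16 + 9
16 = 1·9 + 7
9 = 1·7 + 2
7 = 3·2 + 1
2 = 2·1 + 0
Back-substituting gives 16·11 ≡ 1 (mod 25).

11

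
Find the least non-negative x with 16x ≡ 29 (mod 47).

16⁻¹ ≡ 3 (mod 47) because 16·3 = 48 = 1·47 + 1.
So x ≡ 3·29 = 87 ≡ 40 (mod 47).

40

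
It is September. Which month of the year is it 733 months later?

October

733 mod 12 = 1 (since 61·12 = 732).
September + 1 month → October.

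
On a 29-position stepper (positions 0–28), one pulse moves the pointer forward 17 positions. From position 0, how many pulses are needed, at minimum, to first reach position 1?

12

17·12 = 204 = 7·29 + 1, so 17⁻¹ ≡ 12 (mod 29).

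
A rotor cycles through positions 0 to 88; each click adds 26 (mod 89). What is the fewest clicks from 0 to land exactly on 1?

24

26·24 = 624 = 7·89 + 1, so 26⁻¹ ≡ 24 (mod 89).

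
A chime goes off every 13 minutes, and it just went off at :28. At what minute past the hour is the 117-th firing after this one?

49

117·13 = 1521.
Dividing 1521 by 60 gives quotient 25 and remainder 21.
(28 + 21) mod 60 = 49.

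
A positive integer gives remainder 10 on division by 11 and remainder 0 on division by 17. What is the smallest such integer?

x ≡ 10 (mod 11) gives x ∈ {10, 21, 32, 43, 54, 65, 76, 87, …}.
The first of these with x mod 17 = 0 is 153.

153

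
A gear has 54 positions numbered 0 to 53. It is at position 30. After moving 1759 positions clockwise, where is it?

Dividing 1759 by 54 gives quotient 32 and remainder 31.
(30 + 31) mod 54 = 7.

7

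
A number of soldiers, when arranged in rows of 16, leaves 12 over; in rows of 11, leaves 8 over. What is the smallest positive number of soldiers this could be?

x ≡ 8 (mod 11) gives x ∈ {8, 19, 30, 41, 52, 63, 74, 85, …}.
The first of these with x mod 16 = 12 is 140.

140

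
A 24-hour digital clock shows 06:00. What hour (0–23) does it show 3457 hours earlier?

5

3457 − 144·24 = 1, so 3457 ≡ 1 (mod 24).
(6 − 1) mod 24 = 5.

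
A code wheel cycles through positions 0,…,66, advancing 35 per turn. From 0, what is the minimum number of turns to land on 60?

35⁻¹ ≡ 23 (mod 67) because 35·23 = 805 = 12·67 + 1.
Multiplying both sides by 23: x ≡ 23·60 = 1380 ≡ 40 (mod 67).
Check: 35·40 = 1400 = 20·67 + 60.

40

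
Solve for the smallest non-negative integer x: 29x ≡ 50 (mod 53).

20

29⁻¹ ≡ 11 (mod 53) because 29·11 = 319 = 6·53 + 1.
Multiplying both sides by 11: x ≡ 11·50 = 550 ≡ 20 (mod 53).
Check: 29·20 = 580 = 10·53 + 50.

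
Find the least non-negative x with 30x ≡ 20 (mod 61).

21

The inverse of 30 mod 61 is 59 (since 30·59 = 1770 ≡ 1).
So x ≡ 59·20 = 1180 ≡ 21 (mod 61).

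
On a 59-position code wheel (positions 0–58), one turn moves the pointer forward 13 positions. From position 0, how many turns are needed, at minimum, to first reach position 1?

50

59 = 4·13 + 7
13 = 1·7 + 6
7 = 1·6 + 1
6 = 6·1 + 0
Back-substituting gives 13·50 ≡ 1 (mod 59).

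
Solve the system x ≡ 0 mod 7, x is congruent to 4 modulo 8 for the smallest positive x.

Since 8·1 ≡ 1 (mod 7), take x = 4 + 8·((0−4)·1 mod 7) = 4 + 8·3 = 28.
Check: 28 mod 7 = 0, 28 mod 8 = 4.

28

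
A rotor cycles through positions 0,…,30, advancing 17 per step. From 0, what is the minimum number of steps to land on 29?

17⁻¹ ≡ 11 (mod 31) because 17·11 = 187 = 6·31 + 1.
So x ≡ 11·29 = 319 ≡ 9 (mod 31).

9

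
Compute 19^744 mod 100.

Square-and-reduce mod 100: 19^1≡19, 19^2≡61, 19^4≡21, 19^8≡41, 19^16≡81, 19^32≡61, 19^64≡21, 19^128≡41, 19^256≡81, 19^512≡61.
Since 744 = 8 + 32 + 64 + 128 + 512 in binary, 19^744 ≡ 41·61·21·41·61 ≡ 21 (mod 100).

21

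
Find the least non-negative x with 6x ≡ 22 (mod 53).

39

The inverse of 6 mod 53 is 9 (since 6·9 = 54 ≡ 1).
Multiplying both sides by 9: x ≡ 9·22 = 198 ≡ 39 (mod 53).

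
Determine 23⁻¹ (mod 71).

71 = 3·23 + 2
23 = 11·2 + 1
2 = 2·1 + 0
Back-substituting gives 23·34 ≡ 1 (mod 71).

34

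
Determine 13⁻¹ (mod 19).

3

19 = 1·13 + 6
13 = 2·6 + 1
6 = 6·1 + 0
Back-substituting gives 13·3 ≡ 1 (mod 19).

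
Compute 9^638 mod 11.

Successive squares of 9 mod 11: 9^1≡9, 9^2≡4, 9^4≡5, 9^8≡3, 9^16≡9, 9^32≡4, 9^64≡5, 9^128≡3, 9^256≡9, 9^512≡4.
Since 638 = 2 + 4 + 8 + 16 + 32 + 64 + 512 in binary, 9^638 ≡ 4·5·3·9·4·5·4 ≡ 3 (mod 11).

3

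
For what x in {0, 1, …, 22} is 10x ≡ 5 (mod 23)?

12

The inverse of 10 mod 23 is 7 (since 10·7 = 70 ≡ 1).
Multiplying both sides by 7: x ≡ 7·5 = 35 ≡ 12 (mod 23).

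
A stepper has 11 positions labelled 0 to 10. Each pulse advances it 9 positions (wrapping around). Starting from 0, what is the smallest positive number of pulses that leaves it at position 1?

5

9·5 = 45 = 4·11 + 1, so 9⁻¹ ≡ 5 (mod 11).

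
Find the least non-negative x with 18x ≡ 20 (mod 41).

The inverse of 18 mod 41 is 16 (since 18·16 = 288 ≡ 1).
Multiplying both sides by 16: x ≡ 16·20 = 320 ≡ 33 (mod 41).
Check: 18·33 = 594 = 14·41 + 20.

33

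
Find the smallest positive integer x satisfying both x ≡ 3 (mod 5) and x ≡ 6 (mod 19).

x ≡ 3 (mod 5) gives x ∈ {3, 8, 13, 18, 23, 28, 33, 38, …}.
The first of these with x mod 19 = 6 is 63.

63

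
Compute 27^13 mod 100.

Successive squares of 27 mod 100: 27^1≡27, 27^2≡29, 27^4≡41, 27^8≡81.
Since 13 = 1 + 4 + 8 in binary, 27^13 ≡ 27·41·81 ≡ 67 (mod 100).

67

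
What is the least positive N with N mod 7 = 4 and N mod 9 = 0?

18

x ≡ 4 (mod 7) gives x ∈ {4, 11, 18}.
The first of these with x mod 9 = 0 is 18.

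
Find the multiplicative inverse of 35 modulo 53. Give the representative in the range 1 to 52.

50

53 = 1·35 + 18
35 = 1·18 + 17
18 = 1·17 + 1
17 = 17·1 + 0
Back-substituting gives 35·50 ≡ 1 (mod 53).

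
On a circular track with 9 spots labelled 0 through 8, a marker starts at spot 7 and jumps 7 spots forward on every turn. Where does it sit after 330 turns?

330·7 = 2310.
2310 = 256·9 + 6, so 2310 mod 9 = 6.
(7 + 6) mod 9 = 4.

4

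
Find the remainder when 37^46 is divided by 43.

6

Successive squares of 37 mod 43: 37^1≡37, 37^2≡36, 37^4≡6, 37^8≡36, 37^16≡6, 37^32≡36.
Since 46 = 2 + 4 + 8 + 32 in binary, 37^46 ≡ 36·6·36·36 ≡ 6 (mod 43).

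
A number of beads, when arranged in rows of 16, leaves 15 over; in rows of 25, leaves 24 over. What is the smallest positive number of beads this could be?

399

x ≡ 15 (mod 16) gives x ∈ {15, 31, 47, 63, 79, 95, 111, 127, …}.
The first of these with x mod 25 = 24 is 399.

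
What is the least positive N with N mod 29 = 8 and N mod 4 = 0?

8

Since 4·22 ≡ 1 (mod 29), take x = 0 + 4·((8−0)·22 mod 29) = 0 + 4·2 = 8.
Check: 8 mod 29 = 8, 8 mod 4 = 0.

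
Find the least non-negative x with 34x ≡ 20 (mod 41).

The inverse of 34 mod 41 is 35 (since 34·35 = 1190 ≡ 1).
Multiplying both sides by 35: x ≡ 35·20 = 700 ≡ 3 (mod 41).

3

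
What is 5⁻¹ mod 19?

5·4 = 20 = 1·19 + 1, so 5⁻¹ ≡ 4 (mod 19).

4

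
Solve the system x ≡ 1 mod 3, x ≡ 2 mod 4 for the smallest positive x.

10

x ≡ 1 (mod 3) gives x ∈ {1, 4, 7, 10}.
The first of these with x mod 4 = 2 is 10.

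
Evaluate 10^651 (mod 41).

Square-and-reduce mod 41: 10^1≡10, 10^2≡18, 10^4≡37, 10^8≡16, 10^16≡10, 10^32≡18, 10^64≡37, 10^128≡16, 10^256≡10, 10^512≡18.
651 = 1 + 2 + 8 + 128 + 512, so 10^651 ≡ 10·18·16·16·18 ≡ 10 (mod 41).

10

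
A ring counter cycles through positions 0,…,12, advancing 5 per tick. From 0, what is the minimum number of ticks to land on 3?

The inverse of 5 mod 13 is 8 (since 5·8 = 40 ≡ 1).
So x ≡ 8·3 = 24 ≡ 11 (mod 13).
Check: 5·11 = 55 = 4·13 + 3.

11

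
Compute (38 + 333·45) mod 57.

32

333·45 = 14985.
14985 − 262·57 = 51, so 14985 ≡ 51 (mod 57).
(38 + 51) mod 57 = 32.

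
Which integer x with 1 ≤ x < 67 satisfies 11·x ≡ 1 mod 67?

11·61 = 671 = 10·67 + 1, so 11⁻¹ ≡ 61 (mod 67).

61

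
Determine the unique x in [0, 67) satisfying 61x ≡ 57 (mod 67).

24

The inverse of 61 mod 67 is 11 (since 61·11 = 671 ≡ 1).
Multiplying both sides by 11: x ≡ 11·57 = 627 ≡ 24 (mod 67).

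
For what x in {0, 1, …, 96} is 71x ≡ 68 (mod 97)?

71⁻¹ ≡ 41 (mod 97) because 71·41 = 2911 = 30·97 + 1.
So x ≡ 41·68 = 2788 ≡ 72 (mod 97).

72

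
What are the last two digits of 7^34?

By repeated squaring mod 100: 7^1≡7, 7^2≡49, 7^4≡1, 7^8≡1, 7^16≡1, 7^32≡1.
Since 34 = 2 + 32 in binary, 7^34 ≡ 49·1 ≡ 49 (mod 100).

49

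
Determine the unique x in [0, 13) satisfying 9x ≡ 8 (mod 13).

9⁻¹ ≡ 3 (mod 13) because 9·3 = 27 = 2·13 + 1.
So x ≡ 3·8 = 24 ≡ 11 (mod 13).

11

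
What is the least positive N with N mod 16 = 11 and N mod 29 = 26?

x ≡ 11 (mod 16) gives x ∈ {11, 27, 43, 59, 75, 91, 107, 123, …}.
The first of these with x mod 29 = 26 is 171.

171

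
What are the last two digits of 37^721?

Square-and-reduce mod 100: 37^1≡37, 37^2≡69, 37^4≡61, 37^8≡21, 37^16≡41, 37^32≡81, 37^64≡61, 37^128≡21, 37^256≡41, 37^512≡81.
Since 721 = 1 + 16 + 64 + 128 + 512 in binary, 37^721 ≡ 37·41·61·21·81 ≡ 37 (mod 100).

37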